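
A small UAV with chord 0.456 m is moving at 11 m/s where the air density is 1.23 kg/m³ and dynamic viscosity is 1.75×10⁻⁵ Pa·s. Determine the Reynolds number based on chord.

Re = 3.53×10^5

Re = ρ·v·c/μ = 1.23 × 11 × 0.456 / (1.75×10⁻⁵) = 3.53×10^5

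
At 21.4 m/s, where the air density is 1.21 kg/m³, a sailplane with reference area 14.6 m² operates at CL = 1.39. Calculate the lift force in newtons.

L = ½ρv²S·CL = ½ × 1.21 × 21.4² × 14.6 × 1.39 = 5620 N ≈ 5.62 kN

L = 5620 N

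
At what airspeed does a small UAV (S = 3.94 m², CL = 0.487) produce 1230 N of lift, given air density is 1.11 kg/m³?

L = ½ρv²S·CL ⇒ v = √(2L/(ρ·S·CL))
v = √(2 × 1230 / (1.11 × 3.94 × 0.487)) = √1155 = 34 m/s

v = 34 m/s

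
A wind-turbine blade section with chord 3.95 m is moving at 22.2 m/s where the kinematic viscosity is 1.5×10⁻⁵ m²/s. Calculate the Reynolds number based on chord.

Re = v·c/ν = 22.2 × 3.95 / (1.5×10⁻⁵) = 5.85×10^6

Re = 5.85×10^6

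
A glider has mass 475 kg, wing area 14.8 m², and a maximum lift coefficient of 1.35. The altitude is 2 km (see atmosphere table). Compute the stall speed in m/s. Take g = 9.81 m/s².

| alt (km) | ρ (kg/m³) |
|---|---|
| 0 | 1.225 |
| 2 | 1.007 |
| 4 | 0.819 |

V_stall = 21.5 m/s

At 2 km, from the table: ρ = 1.007 kg/m³.
At stall, lift equals weight: L = W = m·g = 475 × 9.81 = 4660 N.
From L = ½ρV²S·CL,max = W: V_stall = √(2W/(ρSCL,max)) = √(2·4660/(1.007·14.8·1.35))
V_stall = √463.2 = 21.5 m/s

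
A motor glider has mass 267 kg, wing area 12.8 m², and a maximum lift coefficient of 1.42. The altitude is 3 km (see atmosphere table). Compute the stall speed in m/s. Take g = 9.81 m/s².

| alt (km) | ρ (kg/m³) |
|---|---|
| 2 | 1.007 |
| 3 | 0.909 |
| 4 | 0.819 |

At 3 km, from the table: ρ = 0.909 kg/m³.
Stall occurs when L = W at CL,max. W = mg = 267 × 9.81 = 2619 N.
From L = ½ρV²S·CL,max = W: V_stall = √(2W/(ρSCL,max)) = √(2·2619/(0.909·12.8·1.42))
V_stall = √317.1 = 17.8 m/s

V_stall = 17.8 m/s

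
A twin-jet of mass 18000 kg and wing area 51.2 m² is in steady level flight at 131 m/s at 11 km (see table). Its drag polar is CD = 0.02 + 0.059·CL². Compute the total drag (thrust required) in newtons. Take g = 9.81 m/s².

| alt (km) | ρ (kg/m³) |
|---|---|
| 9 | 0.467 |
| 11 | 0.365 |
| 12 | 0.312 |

At 11 km, from the table: ρ = 0.365 kg/m³.
In steady level flight, lift balances weight: W = mg = 18000 × 9.81 = 1.7658×10^5 N.
Dynamic pressure q = 0.5 × 0.365 × 131² = 3132 Pa.
Required CL = L/(qS) = 1.7658×10^5/(3132·51.2) = 1.101.
CD = 0.02 + 0.059 × 1.101² = 0.09155.
D = q·S·CD = 3132 × 51.2 × 0.09155 = 14680 N

D = 14700 N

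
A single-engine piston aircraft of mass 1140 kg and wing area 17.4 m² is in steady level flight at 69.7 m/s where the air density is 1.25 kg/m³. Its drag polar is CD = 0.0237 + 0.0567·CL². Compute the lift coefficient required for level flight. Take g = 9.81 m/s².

CL = 0.212

Level flight ⇒ L = W = m·g = 1140 × 9.81 = 11183 N.
Dynamic pressure q = 0.5 × 1.25 × 69.7² = 3036 Pa.
Required CL = L/(qS) = 11183/(3036·17.4) = 0.2117.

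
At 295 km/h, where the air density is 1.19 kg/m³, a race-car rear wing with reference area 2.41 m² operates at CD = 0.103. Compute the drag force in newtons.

Convert speed: v = 295 km/h ÷ 3.6 = 81.94 m/s.
Dynamic pressure q = ½ρv² = ½ × 1.19 × 81.94² = 3995 Pa.
D = q·S·CD = 3995 × 2.41 × 0.103 = 992 N

D = 992 N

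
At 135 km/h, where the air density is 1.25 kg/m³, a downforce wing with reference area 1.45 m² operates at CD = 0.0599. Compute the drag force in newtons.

Convert speed: v = 135 km/h ÷ 3.6 = 37.5 m/s.
Dynamic pressure q = ½ρv² = ½ × 1.25 × 37.5² = 878.9 Pa.
D = q·S·CD = 878.9 × 1.45 × 0.0599 = 76.3 N

D = 76.3 N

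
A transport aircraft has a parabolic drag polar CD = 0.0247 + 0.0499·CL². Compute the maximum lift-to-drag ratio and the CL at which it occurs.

(L/D)max = 14.2, at CL = 0.704

For CD = CD0 + K·CL², (L/D)max occurs at CL* = √(CD0/K) and equals 1/(2√(K·CD0)).
(L/D)max = 1/(2√(0.0499 × 0.0247)) = 1/(2 × 0.03511) = 14.2
CL* = √(0.0247/0.0499) = 0.704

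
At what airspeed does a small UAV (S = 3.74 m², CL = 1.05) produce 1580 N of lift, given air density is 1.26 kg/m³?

v = 25.3 m/s

L = ½ρv²S·CL ⇒ v = √(2L/(ρ·S·CL))
v = √(2 × 1580 / (1.26 × 3.74 × 1.05)) = √638.6 = 25.3 m/s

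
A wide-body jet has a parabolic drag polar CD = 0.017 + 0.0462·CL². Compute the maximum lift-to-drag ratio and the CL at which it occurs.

(L/D)max = 17.8, at CL = 0.607

For CD = CD0 + K·CL², (L/D)max occurs at CL* = √(CD0/K) and equals 1/(2√(K·CD0)).
(L/D)max = 1/(2√(0.0462 × 0.017)) = 1/(2 × 0.02802) = 17.8
CL* = √(0.017/0.0462) = 0.607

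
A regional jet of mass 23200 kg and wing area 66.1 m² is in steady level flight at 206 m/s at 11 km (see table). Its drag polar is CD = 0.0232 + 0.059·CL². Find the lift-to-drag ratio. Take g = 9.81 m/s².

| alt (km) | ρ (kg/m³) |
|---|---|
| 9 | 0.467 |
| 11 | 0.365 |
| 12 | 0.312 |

L/D = 12.8

At 11 km, from the table: ρ = 0.365 kg/m³.
Weight W = mg = 23200 × 9.81 = 2.2759×10^5 N; in level flight L = W.
q = ½ρv² = ½ × 0.365 × 206² = 7745 Pa.
CL = 2W/(ρv²S) = 2×2.2759×10^5/(0.365×206²×66.1) = 0.4446.
CD = 0.0232 + 0.059 × 0.4446² = 0.03486.
L/D = CL/CD = 0.4446 / 0.03486 = 12.8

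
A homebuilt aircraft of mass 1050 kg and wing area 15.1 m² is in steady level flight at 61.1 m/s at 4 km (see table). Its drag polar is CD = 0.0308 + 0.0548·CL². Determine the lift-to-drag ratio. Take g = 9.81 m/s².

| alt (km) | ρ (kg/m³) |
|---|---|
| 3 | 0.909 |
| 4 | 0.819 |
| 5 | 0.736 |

At 4 km, from the table: ρ = 0.819 kg/m³.
Level flight ⇒ L = W = m·g = 1050 × 9.81 = 10300 N.
Dynamic pressure q = 0.5 × 0.819 × 61.1² = 1529 Pa.
CL = W/(q·S) = 10300 / (1529 × 15.1) = 0.4462.
CD = 0.0308 + 0.0548 × 0.4462² = 0.04171.
L/D = CL/CD = 0.4462 / 0.04171 = 10.7

L/D = 10.7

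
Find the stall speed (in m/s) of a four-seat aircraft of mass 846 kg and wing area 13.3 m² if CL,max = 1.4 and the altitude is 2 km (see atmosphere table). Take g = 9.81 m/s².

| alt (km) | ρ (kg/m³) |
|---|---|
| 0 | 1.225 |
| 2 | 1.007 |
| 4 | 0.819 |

V_stall = 29.8 m/s

At 2 km, from the table: ρ = 1.007 kg/m³.
Stall occurs when L = W at CL,max. W = mg = 846 × 9.81 = 8299 N.
V_stall = √(2W/(ρ·S·CL,max)) = √(2 × 8299 / (1.007 × 13.3 × 1.4))
V_stall = √885.2 = 29.8 m/s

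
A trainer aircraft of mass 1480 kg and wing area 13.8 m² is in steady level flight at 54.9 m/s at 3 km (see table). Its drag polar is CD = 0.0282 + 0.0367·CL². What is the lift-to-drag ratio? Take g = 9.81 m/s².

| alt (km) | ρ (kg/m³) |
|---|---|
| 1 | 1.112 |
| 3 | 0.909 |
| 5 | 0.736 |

L/D = 15.4

At 3 km, from the table: ρ = 0.909 kg/m³.
Level flight ⇒ L = W = m·g = 1480 × 9.81 = 14519 N.
q = ½ρv² = ½ × 0.909 × 54.9² = 1370 Pa.
CL = 2W/(ρv²S) = 2×14519/(0.909×54.9²×13.8) = 0.768.
CD = 0.0282 + 0.0367 × 0.768² = 0.04985.
L/D = CL/CD = 0.768 / 0.04985 = 15.4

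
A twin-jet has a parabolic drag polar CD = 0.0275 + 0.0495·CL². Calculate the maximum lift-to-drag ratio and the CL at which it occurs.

(L/D)max = 13.6, at CL = 0.745

For CD = CD0 + K·CL², (L/D)max occurs at CL* = √(CD0/K) and equals 1/(2√(K·CD0)).
(L/D)max = 1/(2√(0.0495 × 0.0275)) = 1/(2 × 0.0369) = 13.6
CL* = √(0.0275/0.0495) = 0.745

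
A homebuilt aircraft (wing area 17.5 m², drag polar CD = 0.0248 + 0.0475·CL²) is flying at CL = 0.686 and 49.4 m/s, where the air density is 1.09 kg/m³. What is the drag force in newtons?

D = 1100 N

CD = 0.0248 + 0.0475 × 0.686² = 0.04715
D = ½ρv²S·CD = ½ × 1.09 × 49.4² × 17.5 × 0.04715 = 1100 N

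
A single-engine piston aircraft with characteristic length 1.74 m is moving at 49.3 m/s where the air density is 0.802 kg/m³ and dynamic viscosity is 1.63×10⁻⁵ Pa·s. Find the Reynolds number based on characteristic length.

Re = 4.22×10^6

Re = ρ·v·c/μ = 0.802 × 49.3 × 1.74 / (1.63×10⁻⁵) = 4.22×10^6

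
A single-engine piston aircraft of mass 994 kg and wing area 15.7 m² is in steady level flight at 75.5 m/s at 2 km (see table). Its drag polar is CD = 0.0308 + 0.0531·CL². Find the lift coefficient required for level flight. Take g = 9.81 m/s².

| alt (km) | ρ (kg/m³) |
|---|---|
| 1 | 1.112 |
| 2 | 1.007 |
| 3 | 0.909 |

At 2 km, from the table: ρ = 1.007 kg/m³.
Weight W = mg = 994 × 9.81 = 9751.1 N; in level flight L = W.
Dynamic pressure q = 0.5 × 1.007 × 75.5² = 2870 Pa.
Required CL = L/(qS) = 9751.1/(2870·15.7) = 0.2164.

CL = 0.216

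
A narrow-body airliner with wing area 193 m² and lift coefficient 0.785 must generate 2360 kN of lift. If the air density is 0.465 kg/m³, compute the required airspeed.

v = 259 m/s

L = ½ρv²S·CL ⇒ v = √(2L/(ρ·S·CL))
v = √(2 × 2.36×10^6 / (0.465 × 193 × 0.785)) = √67000 = 259 m/s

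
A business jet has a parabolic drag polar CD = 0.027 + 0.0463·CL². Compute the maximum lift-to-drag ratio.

(L/D)max = 14.1

For CD = CD0 + K·CL², (L/D)max occurs at CL* = √(CD0/K) and equals 1/(2√(K·CD0)).
(L/D)max = 1/(2√(0.0463 × 0.027)) = 1/(2 × 0.03536) = 14.1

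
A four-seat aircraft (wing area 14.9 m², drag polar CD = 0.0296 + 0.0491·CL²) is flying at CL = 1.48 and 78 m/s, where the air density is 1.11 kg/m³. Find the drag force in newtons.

CD = 0.0296 + 0.0491 × 1.48² = 0.1371
D = ½ρv²S·CD = ½ × 1.11 × 78² × 14.9 × 0.1371 = 6900 N

D = 6900 N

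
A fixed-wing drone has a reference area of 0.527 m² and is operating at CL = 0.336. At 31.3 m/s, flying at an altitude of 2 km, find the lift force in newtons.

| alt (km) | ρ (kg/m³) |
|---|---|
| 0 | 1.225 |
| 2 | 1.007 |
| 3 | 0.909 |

At 2 km, from the table: ρ = 1.007 kg/m³.
Dynamic pressure q = ½ρv² = ½ × 1.007 × 31.3² = 493.3 Pa.
L = q·S·CL = 493.3 × 0.527 × 0.336 = 87.3 N

L = 87.3 N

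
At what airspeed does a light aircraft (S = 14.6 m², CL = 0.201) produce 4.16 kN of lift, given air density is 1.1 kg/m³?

v = 50.8 m/s

L = ½ρv²S·CL ⇒ v = √(2L/(ρ·S·CL))
v = √(2 × 4160 / (1.1 × 14.6 × 0.201)) = √2577 = 50.8 m/s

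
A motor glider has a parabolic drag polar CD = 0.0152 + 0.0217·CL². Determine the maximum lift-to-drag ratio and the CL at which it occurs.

(L/D)max = 27.5, at CL = 0.837

For CD = CD0 + K·CL², (L/D)max occurs at CL* = √(CD0/K) and equals 1/(2√(K·CD0)).
(L/D)max = 1/(2√(0.0217 × 0.0152)) = 1/(2 × 0.01816) = 27.5
CL* = √(0.0152/0.0217) = 0.837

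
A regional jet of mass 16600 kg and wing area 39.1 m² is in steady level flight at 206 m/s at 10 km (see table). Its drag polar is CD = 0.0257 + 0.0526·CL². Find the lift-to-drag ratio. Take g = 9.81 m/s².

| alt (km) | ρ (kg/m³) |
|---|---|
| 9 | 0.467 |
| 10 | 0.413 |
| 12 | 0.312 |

L/D = 12.6

At 10 km, from the table: ρ = 0.413 kg/m³.
Level flight ⇒ L = W = m·g = 16600 × 9.81 = 1.6285×10^5 N.
q = ½ρv² = ½ × 0.413 × 206² = 8763 Pa.
CL = 2W/(ρv²S) = 2×1.6285×10^5/(0.413×206²×39.1) = 0.4753.
CD = 0.0257 + 0.0526 × 0.4753² = 0.03758.
L/D = CL/CD = 0.4753 / 0.03758 = 12.6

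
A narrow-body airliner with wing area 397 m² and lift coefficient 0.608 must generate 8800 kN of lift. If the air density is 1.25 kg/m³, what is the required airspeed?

v = 242 m/s

L = ½ρv²S·CL ⇒ v = √(2L/(ρ·S·CL))
v = √(2 × 8.8×10^6 / (1.25 × 397 × 0.608)) = √58330 = 242 m/s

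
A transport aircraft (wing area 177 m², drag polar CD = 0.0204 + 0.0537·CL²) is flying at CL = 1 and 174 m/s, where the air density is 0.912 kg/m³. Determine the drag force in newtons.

CD = 0.0204 + 0.0537 × 1² = 0.0741
D = ½ρv²S·CD = ½ × 0.912 × 174² × 177 × 0.0741 = 1.81×10^5 N

D = 1.81×10^5 N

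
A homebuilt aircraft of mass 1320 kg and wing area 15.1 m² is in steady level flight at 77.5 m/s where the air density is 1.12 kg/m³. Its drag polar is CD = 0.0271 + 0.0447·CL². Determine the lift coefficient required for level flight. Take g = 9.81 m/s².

Weight W = mg = 1320 × 9.81 = 12949 N; in level flight L = W.
q = ½ρv² = ½ × 1.12 × 77.5² = 3364 Pa.
CL = W/(q·S) = 12949 / (3364 × 15.1) = 0.255.

CL = 0.255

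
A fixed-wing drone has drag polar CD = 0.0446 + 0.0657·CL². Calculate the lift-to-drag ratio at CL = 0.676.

CD = 0.0446 + 0.0657 × 0.676² = 0.07462
L/D = CL/CD = 0.676 / 0.07462 = 9.06

L/D = 9.06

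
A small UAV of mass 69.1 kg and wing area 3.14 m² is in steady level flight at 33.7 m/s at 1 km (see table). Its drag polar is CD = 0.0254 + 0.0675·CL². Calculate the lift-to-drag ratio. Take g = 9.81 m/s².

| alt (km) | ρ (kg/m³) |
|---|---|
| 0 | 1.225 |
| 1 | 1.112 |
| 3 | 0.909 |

L/D = 10.3

At 1 km, from the table: ρ = 1.112 kg/m³.
Weight W = mg = 69.1 × 9.81 = 677.87 N; in level flight L = W.
Dynamic pressure q = 0.5 × 1.112 × 33.7² = 631.4 Pa.
CL = 2W/(ρv²S) = 2×677.87/(1.112×33.7²×3.14) = 0.3419.
CD = 0.0254 + 0.0675 × 0.3419² = 0.03329.
L/D = CL/CD = 0.3419 / 0.03329 = 10.3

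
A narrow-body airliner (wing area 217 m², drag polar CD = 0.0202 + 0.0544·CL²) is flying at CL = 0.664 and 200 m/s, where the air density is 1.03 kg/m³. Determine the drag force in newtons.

CD = 0.0202 + 0.0544 × 0.664² = 0.04418
D = ½ρv²S·CD = ½ × 1.03 × 200² × 217 × 0.04418 = 1.98×10^5 N

D = 1.98×10^5 N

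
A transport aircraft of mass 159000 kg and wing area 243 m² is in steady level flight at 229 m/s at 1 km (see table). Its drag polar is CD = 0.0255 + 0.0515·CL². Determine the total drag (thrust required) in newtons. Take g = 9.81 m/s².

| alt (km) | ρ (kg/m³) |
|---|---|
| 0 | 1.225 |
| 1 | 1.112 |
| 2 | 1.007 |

D = 1.98×10^5 N

At 1 km, from the table: ρ = 1.112 kg/m³.
Level flight ⇒ L = W = m·g = 159000 × 9.81 = 1.5598×10^6 N.
Dynamic pressure q = 0.5 × 1.112 × 229² = 29160 Pa.
CL = W/(q·S) = 1.5598×10^6 / (29160 × 243) = 0.2201.
CD = 0.0255 + 0.0515 × 0.2201² = 0.028.
D = q·S·CD = 29160 × 243 × 0.028 = 1.984×10^5 N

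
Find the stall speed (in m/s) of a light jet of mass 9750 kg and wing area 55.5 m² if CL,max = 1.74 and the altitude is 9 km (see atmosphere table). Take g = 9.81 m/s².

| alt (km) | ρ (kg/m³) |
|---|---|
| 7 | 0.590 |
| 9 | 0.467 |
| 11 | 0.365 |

At 9 km, from the table: ρ = 0.467 kg/m³.
At stall, lift equals weight: L = W = m·g = 9750 × 9.81 = 95650 N.
From L = ½ρV²S·CL,max = W: V_stall = √(2W/(ρSCL,max)) = √(2·95650/(0.467·55.5·1.74))
V_stall = √4242 = 65.1 m/s

V_stall = 65.1 m/s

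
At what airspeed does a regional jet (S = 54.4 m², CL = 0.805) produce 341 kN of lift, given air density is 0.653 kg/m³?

v = 154 m/s

L = ½ρv²S·CL ⇒ v = √(2L/(ρ·S·CL))
v = √(2 × 3.41×10^5 / (0.653 × 54.4 × 0.805)) = √23850 = 154 m/s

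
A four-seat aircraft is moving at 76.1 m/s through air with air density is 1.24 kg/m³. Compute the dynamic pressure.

q = ½ρv² = ½ × 1.24 × 76.1² = 3590 Pa

q = 3590 Pa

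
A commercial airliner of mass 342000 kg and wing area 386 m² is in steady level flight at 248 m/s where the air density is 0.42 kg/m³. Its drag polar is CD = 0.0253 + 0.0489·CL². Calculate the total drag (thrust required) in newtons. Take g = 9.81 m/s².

D = 2.37×10^5 N

Level flight ⇒ L = W = m·g = 342000 × 9.81 = 3.355×10^6 N.
Dynamic pressure q = 0.5 × 0.42 × 248² = 12920 Pa.
CL = 2W/(ρv²S) = 2×3.355×10^6/(0.42×248²×386) = 0.673.
CD = 0.0253 + 0.0489 × 0.673² = 0.04745.
D = q·S·CD = 12920 × 386 × 0.04745 = 2.365×10^5 N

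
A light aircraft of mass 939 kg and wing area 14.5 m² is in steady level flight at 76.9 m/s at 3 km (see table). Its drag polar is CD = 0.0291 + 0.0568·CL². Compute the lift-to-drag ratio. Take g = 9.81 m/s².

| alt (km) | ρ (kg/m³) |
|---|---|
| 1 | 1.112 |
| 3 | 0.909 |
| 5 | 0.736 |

At 3 km, from the table: ρ = 0.909 kg/m³.
In steady level flight, lift balances weight: W = mg = 939 × 9.81 = 9211.6 N.
Dynamic pressure q = 0.5 × 0.909 × 76.9² = 2688 Pa.
CL = 2W/(ρv²S) = 2×9211.6/(0.909×76.9²×14.5) = 0.2364.
CD = 0.0291 + 0.0568 × 0.2364² = 0.03227.
L/D = CL/CD = 0.2364 / 0.03227 = 7.32

L/D = 7.32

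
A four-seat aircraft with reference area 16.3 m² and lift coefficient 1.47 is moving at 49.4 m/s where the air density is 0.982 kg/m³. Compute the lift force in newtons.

L = 28700 N

Dynamic pressure q = ½ρv² = ½ × 0.982 × 49.4² = 1198 Pa.
L = q·S·CL = 1198 × 16.3 × 1.47 = 28700 N ≈ 28.7 kN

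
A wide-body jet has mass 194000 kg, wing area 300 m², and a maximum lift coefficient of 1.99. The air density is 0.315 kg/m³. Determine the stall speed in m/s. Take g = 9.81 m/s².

Weight W = mg = 194000 × 9.81 = 1.903×10^6 N.
V_stall = √(2W/(ρ·S·CL,max)) = √(2 × 1.903×10^6 / (0.315 × 300 × 1.99))
V_stall = √20240 = 142 m/s

V_stall = 142 m/s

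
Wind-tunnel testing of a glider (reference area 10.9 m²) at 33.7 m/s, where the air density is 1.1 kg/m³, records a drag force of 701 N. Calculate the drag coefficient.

CD = 0.103

From D = ½ρv²S·CD, rearranging gives CD = 2D/(ρv²S).
CD = 2 × 701 / (1.1 × 33.7² × 10.9) = 0.103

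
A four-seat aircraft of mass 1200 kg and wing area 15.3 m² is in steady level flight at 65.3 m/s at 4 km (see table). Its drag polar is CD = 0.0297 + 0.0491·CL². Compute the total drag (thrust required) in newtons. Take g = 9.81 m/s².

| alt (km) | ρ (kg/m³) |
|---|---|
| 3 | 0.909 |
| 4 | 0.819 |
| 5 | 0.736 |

At 4 km, from the table: ρ = 0.819 kg/m³.
Weight W = mg = 1200 × 9.81 = 11772 N; in level flight L = W.
q = ½ρv² = ½ × 0.819 × 65.3² = 1746 Pa.
CL = W/(q·S) = 11772 / (1746 × 15.3) = 0.4406.
CD = 0.0297 + 0.0491 × 0.4406² = 0.03923.
D = q·S·CD = 1746 × 15.3 × 0.03923 = 1048 N

D = 1050 N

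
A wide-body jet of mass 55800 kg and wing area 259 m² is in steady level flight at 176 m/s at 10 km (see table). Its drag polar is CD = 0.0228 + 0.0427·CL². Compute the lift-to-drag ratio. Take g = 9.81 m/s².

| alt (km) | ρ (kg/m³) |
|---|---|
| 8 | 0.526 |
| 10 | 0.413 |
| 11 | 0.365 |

L/D = 12

At 10 km, from the table: ρ = 0.413 kg/m³.
In steady level flight, lift balances weight: W = mg = 55800 × 9.81 = 5.474×10^5 N.
q = ½ρv² = ½ × 0.413 × 176² = 6397 Pa.
CL = 2W/(ρv²S) = 2×5.474×10^5/(0.413×176²×259) = 0.3304.
CD = 0.0228 + 0.0427 × 0.3304² = 0.02746.
L/D = CL/CD = 0.3304 / 0.02746 = 12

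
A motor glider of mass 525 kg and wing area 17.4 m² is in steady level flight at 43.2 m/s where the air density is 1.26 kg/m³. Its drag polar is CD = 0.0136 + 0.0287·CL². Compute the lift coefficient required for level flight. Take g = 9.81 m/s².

CL = 0.252

In steady level flight, lift balances weight: W = mg = 525 × 9.81 = 5150.2 N.
Dynamic pressure q = 0.5 × 1.26 × 43.2² = 1176 Pa.
CL = 2W/(ρv²S) = 2×5150.2/(1.26×43.2²×17.4) = 0.2518.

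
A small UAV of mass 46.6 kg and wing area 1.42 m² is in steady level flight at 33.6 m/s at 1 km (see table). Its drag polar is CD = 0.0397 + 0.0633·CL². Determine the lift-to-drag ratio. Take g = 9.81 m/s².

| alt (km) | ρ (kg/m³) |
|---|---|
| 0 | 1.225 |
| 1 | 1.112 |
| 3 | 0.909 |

At 1 km, from the table: ρ = 1.112 kg/m³.
In steady level flight, lift balances weight: W = mg = 46.6 × 9.81 = 457.15 N.
q = ½ρv² = ½ × 1.112 × 33.6² = 627.7 Pa.
CL = W/(q·S) = 457.15 / (627.7 × 1.42) = 0.5129.
CD = 0.0397 + 0.0633 × 0.5129² = 0.05635.
L/D = CL/CD = 0.5129 / 0.05635 = 9.1

L/D = 9.1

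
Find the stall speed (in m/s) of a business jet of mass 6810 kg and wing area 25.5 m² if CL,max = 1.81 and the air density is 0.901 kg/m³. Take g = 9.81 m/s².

V_stall = 56.7 m/s

Weight W = mg = 6810 × 9.81 = 66810 N.
From L = ½ρV²S·CL,max = W: V_stall = √(2W/(ρSCL,max)) = √(2·66810/(0.901·25.5·1.81))
V_stall = √3213 = 56.7 m/s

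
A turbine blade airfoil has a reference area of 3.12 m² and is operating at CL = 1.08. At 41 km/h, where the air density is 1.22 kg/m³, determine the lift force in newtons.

L = 267 N

Convert speed: v = 41 km/h ÷ 3.6 = 11.39 m/s.
Dynamic pressure q = ½ρv² = ½ × 1.22 × 11.39² = 79.12 Pa.
L = q·S·CL = 79.12 × 3.12 × 1.08 = 267 N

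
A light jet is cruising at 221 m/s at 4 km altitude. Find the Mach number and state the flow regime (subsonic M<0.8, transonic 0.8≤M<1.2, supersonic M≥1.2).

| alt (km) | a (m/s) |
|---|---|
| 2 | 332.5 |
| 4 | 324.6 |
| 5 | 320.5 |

At 4 km, from the table: a = 324.6 m/s.
M = v/a = 221 / 324.6 = 0.681
M = 0.681 → subsonic.

M = 0.681 (subsonic)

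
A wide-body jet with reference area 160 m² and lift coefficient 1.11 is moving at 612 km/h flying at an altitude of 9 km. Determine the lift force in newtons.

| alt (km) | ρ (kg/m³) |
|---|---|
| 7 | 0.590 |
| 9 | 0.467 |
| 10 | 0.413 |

At 9 km, from the table: ρ = 0.467 kg/m³.
Convert speed: v = 612 km/h ÷ 3.6 = 170 m/s.
Dynamic pressure q = ½ρv² = ½ × 0.467 × 170² = 6748 Pa.
L = q·S·CL = 6748 × 160 × 1.11 = 1.2×10^6 N ≈ 1200 kN

L = 1.2×10^6 N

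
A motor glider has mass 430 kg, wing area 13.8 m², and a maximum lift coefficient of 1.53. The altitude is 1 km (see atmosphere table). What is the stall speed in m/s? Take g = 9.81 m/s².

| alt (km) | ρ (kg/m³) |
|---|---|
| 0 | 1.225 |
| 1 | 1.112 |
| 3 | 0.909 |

At 1 km, from the table: ρ = 1.112 kg/m³.
Weight W = mg = 430 × 9.81 = 4218 N.
From L = ½ρV²S·CL,max = W: V_stall = √(2W/(ρSCL,max)) = √(2·4218/(1.112·13.8·1.53))
V_stall = √359.3 = 19 m/s

V_stall = 19 m/s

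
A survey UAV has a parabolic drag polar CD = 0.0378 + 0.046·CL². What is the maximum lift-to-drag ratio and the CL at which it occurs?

(L/D)max = 12, at CL = 0.906

For CD = CD0 + K·CL², (L/D)max occurs at CL* = √(CD0/K) and equals 1/(2√(K·CD0)).
(L/D)max = 1/(2√(0.046 × 0.0378)) = 1/(2 × 0.0417) = 12
CL* = √(0.0378/0.046) = 0.906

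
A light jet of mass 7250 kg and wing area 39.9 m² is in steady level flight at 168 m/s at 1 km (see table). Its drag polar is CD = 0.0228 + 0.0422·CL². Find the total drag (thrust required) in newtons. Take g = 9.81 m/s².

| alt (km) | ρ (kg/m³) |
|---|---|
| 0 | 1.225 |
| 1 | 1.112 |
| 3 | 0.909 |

At 1 km, from the table: ρ = 1.112 kg/m³.
Level flight ⇒ L = W = m·g = 7250 × 9.81 = 71122 N.
q = ½ρv² = ½ × 1.112 × 168² = 15690 Pa.
CL = W/(q·S) = 71122 / (15690 × 39.9) = 0.1136.
CD = 0.0228 + 0.0422 × 0.1136² = 0.02334.
D = q·S·CD = 15690 × 39.9 × 0.02334 = 14620 N

D = 14600 N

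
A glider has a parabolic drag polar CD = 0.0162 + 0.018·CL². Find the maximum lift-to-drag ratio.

For CD = CD0 + K·CL², (L/D)max occurs at CL* = √(CD0/K) and equals 1/(2√(K·CD0)).
(L/D)max = 1/(2√(0.018 × 0.0162)) = 1/(2 × 0.01708) = 29.3

(L/D)max = 29.3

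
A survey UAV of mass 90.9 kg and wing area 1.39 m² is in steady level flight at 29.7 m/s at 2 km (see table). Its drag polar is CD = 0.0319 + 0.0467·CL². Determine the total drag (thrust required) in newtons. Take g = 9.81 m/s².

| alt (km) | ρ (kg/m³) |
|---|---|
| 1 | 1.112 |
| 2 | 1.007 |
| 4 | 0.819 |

At 2 km, from the table: ρ = 1.007 kg/m³.
Weight W = mg = 90.9 × 9.81 = 891.73 N; in level flight L = W.
Dynamic pressure q = 0.5 × 1.007 × 29.7² = 444.1 Pa.
CL = 2W/(ρv²S) = 2×891.73/(1.007×29.7²×1.39) = 1.444.
CD = 0.0319 + 0.0467 × 1.444² = 0.1293.
D = q·S·CD = 444.1 × 1.39 × 0.1293 = 79.85 N

D = 79.8 N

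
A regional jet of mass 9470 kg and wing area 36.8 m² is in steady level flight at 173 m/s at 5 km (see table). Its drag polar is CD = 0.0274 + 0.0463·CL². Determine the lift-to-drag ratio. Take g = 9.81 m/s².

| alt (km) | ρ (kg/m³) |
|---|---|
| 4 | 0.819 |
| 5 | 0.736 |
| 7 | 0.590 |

L/D = 7.68

At 5 km, from the table: ρ = 0.736 kg/m³.
Weight W = mg = 9470 × 9.81 = 92901 N; in level flight L = W.
q = ½ρv² = ½ × 0.736 × 173² = 11010 Pa.
CL = 2W/(ρv²S) = 2×92901/(0.736×173²×36.8) = 0.2292.
CD = 0.0274 + 0.0463 × 0.2292² = 0.02983.
L/D = CL/CD = 0.2292 / 0.02983 = 7.68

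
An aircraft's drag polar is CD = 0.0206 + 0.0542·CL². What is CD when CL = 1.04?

CD = 0.0206 + 0.0542 × 1.04² = 0.0206 + 0.05862 = 0.0792

CD = 0.0792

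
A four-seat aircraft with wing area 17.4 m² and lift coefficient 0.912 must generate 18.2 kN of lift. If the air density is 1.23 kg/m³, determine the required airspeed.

v = 43.2 m/s

L = ½ρv²S·CL ⇒ v = √(2L/(ρ·S·CL))
v = √(2 × 18200 / (1.23 × 17.4 × 0.912)) = √1865 = 43.2 m/s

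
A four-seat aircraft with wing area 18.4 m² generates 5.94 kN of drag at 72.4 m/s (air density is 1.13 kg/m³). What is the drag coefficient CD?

From D = ½ρv²S·CD, rearranging gives CD = 2D/(ρv²S).
CD = 2 × 5940 / (1.13 × 72.4² × 18.4) = 0.109

CD = 0.109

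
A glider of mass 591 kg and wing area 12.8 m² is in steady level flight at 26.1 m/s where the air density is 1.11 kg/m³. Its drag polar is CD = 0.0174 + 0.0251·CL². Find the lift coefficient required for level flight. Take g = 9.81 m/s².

In steady level flight, lift balances weight: W = mg = 591 × 9.81 = 5797.7 N.
q = ½ρv² = ½ × 1.11 × 26.1² = 378.1 Pa.
CL = W/(q·S) = 5797.7 / (378.1 × 12.8) = 1.198.

CL = 1.2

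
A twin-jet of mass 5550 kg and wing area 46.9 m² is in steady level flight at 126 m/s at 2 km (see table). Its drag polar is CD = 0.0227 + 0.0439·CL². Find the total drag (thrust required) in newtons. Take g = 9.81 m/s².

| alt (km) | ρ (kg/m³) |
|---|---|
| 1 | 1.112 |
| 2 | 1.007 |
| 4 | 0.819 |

D = 8860 N

At 2 km, from the table: ρ = 1.007 kg/m³.
Weight W = mg = 5550 × 9.81 = 54446 N; in level flight L = W.
Dynamic pressure q = 0.5 × 1.007 × 126² = 7994 Pa.
CL = 2W/(ρv²S) = 2×54446/(1.007×126²×46.9) = 0.1452.
CD = 0.0227 + 0.0439 × 0.1452² = 0.02363.
D = q·S·CD = 7994 × 46.9 × 0.02363 = 8857 N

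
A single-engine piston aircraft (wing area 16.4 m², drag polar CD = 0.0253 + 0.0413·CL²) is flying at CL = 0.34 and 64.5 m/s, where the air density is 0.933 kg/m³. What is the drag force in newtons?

CD = 0.0253 + 0.0413 × 0.34² = 0.03007
D = ½ρv²S·CD = ½ × 0.933 × 64.5² × 16.4 × 0.03007 = 957 N

D = 957 N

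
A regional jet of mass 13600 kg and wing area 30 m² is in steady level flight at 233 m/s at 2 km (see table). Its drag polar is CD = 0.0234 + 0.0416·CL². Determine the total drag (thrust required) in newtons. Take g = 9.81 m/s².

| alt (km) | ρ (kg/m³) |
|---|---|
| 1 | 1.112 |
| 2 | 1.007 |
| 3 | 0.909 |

D = 20100 N

At 2 km, from the table: ρ = 1.007 kg/m³.
In steady level flight, lift balances weight: W = mg = 13600 × 9.81 = 1.3342×10^5 N.
Dynamic pressure q = 0.5 × 1.007 × 233² = 27330 Pa.
CL = W/(q·S) = 1.3342×10^5 / (27330 × 30) = 0.1627.
CD = 0.0234 + 0.0416 × 0.1627² = 0.0245.
D = q·S·CD = 27330 × 30 × 0.0245 = 20090 N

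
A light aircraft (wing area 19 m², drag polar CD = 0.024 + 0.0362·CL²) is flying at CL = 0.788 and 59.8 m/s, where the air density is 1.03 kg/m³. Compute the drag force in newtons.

CD = 0.024 + 0.0362 × 0.788² = 0.04648
D = ½ρv²S·CD = ½ × 1.03 × 59.8² × 19 × 0.04648 = 1630 N

D = 1630 N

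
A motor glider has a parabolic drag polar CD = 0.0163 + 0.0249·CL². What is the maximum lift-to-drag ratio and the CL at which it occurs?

For CD = CD0 + K·CL², (L/D)max occurs at CL* = √(CD0/K) and equals 1/(2√(K·CD0)).
(L/D)max = 1/(2√(0.0249 × 0.0163)) = 1/(2 × 0.02015) = 24.8
CL* = √(0.0163/0.0249) = 0.809

(L/D)max = 24.8, at CL = 0.809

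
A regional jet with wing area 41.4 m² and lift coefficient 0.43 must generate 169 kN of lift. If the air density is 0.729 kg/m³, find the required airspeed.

v = 161 m/s

L = ½ρv²S·CL ⇒ v = √(2L/(ρ·S·CL))
v = √(2 × 1.69×10^5 / (0.729 × 41.4 × 0.43)) = √26040 = 161 m/s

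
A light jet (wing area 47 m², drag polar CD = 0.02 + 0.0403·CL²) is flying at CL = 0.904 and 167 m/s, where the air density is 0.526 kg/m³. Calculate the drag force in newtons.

D = 18200 N

CD = 0.02 + 0.0403 × 0.904² = 0.05293
D = ½ρv²S·CD = ½ × 0.526 × 167² × 47 × 0.05293 = 18200 N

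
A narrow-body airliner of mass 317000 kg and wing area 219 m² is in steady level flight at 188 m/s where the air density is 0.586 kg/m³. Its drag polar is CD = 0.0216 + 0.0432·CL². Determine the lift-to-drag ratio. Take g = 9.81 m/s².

In steady level flight, lift balances weight: W = mg = 317000 × 9.81 = 3.1098×10^6 N.
q = ½ρv² = ½ × 0.586 × 188² = 10360 Pa.
Required CL = L/(qS) = 3.1098×10^6/(10360·219) = 1.371.
CD = 0.0216 + 0.0432 × 1.371² = 0.1028.
L/D = CL/CD = 1.371 / 0.1028 = 13.3

L/D = 13.3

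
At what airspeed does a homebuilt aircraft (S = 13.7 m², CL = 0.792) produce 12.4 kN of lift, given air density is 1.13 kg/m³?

v = 45 m/s

L = ½ρv²S·CL ⇒ v = √(2L/(ρ·S·CL))
v = √(2 × 12400 / (1.13 × 13.7 × 0.792)) = √2023 = 45 m/s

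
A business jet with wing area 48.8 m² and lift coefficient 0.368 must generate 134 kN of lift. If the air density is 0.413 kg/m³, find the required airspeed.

L = ½ρv²S·CL ⇒ v = √(2L/(ρ·S·CL))
v = √(2 × 1.34×10^5 / (0.413 × 48.8 × 0.368)) = √36130 = 190 m/s

v = 190 m/s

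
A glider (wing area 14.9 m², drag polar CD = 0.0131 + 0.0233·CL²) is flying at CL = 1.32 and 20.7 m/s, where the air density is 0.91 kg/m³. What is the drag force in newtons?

CD = 0.0131 + 0.0233 × 1.32² = 0.0537
D = ½ρv²S·CD = ½ × 0.91 × 20.7² × 14.9 × 0.0537 = 156 N

D = 156 N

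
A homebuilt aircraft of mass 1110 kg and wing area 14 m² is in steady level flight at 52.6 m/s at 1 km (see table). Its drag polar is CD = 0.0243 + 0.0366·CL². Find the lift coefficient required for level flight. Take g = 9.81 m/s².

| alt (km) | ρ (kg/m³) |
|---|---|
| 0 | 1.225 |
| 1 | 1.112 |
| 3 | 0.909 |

CL = 0.506

At 1 km, from the table: ρ = 1.112 kg/m³.
Weight W = mg = 1110 × 9.81 = 10889 N; in level flight L = W.
q = ½ρv² = ½ × 1.112 × 52.6² = 1538 Pa.
Required CL = L/(qS) = 10889/(1538·14) = 0.5056.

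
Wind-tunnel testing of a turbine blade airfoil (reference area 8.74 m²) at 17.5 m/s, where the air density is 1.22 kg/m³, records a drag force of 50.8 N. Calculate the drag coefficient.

From D = ½ρv²S·CD, rearranging gives CD = 2D/(ρv²S).
CD = 2 × 50.8 / (1.22 × 17.5² × 8.74) = 0.0311

CD = 0.0311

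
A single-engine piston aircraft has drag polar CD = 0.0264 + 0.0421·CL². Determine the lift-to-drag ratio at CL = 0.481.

L/D = 13.3

CD = 0.0264 + 0.0421 × 0.481² = 0.03614
L/D = CL/CD = 0.481 / 0.03614 = 13.3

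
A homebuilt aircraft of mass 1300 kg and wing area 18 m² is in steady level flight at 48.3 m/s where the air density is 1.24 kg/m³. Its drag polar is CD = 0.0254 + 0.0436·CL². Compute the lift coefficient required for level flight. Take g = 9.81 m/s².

CL = 0.49

Weight W = mg = 1300 × 9.81 = 12753 N; in level flight L = W.
q = ½ρv² = ½ × 1.24 × 48.3² = 1446 Pa.
CL = W/(q·S) = 12753 / (1446 × 18) = 0.4898.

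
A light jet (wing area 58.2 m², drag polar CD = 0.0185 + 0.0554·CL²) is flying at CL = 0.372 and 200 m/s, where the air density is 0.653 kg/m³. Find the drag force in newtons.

CD = 0.0185 + 0.0554 × 0.372² = 0.02617
D = ½ρv²S·CD = ½ × 0.653 × 200² × 58.2 × 0.02617 = 19900 N

D = 19900 N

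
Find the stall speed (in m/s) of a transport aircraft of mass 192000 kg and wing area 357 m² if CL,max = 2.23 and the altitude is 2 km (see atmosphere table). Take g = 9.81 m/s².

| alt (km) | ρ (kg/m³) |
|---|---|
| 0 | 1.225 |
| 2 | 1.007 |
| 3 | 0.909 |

At 2 km, from the table: ρ = 1.007 kg/m³.
At stall, lift equals weight: L = W = m·g = 192000 × 9.81 = 1.884×10^6 N.
From L = ½ρV²S·CL,max = W: V_stall = √(2W/(ρSCL,max)) = √(2·1.884×10^6/(1.007·357·2.23))
V_stall = √4699 = 68.5 m/s

V_stall = 68.5 m/s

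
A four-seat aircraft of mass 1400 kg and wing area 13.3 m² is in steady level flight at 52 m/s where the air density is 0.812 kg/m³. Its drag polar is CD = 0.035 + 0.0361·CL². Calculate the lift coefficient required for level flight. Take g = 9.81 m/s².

Weight W = mg = 1400 × 9.81 = 13734 N; in level flight L = W.
Dynamic pressure q = 0.5 × 0.812 × 52² = 1098 Pa.
Required CL = L/(qS) = 13734/(1098·13.3) = 0.9406.

CL = 0.941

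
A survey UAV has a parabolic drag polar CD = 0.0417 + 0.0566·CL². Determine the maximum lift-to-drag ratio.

(L/D)max = 10.3

For CD = CD0 + K·CL², (L/D)max occurs at CL* = √(CD0/K) and equals 1/(2√(K·CD0)).
(L/D)max = 1/(2√(0.0566 × 0.0417)) = 1/(2 × 0.04858) = 10.3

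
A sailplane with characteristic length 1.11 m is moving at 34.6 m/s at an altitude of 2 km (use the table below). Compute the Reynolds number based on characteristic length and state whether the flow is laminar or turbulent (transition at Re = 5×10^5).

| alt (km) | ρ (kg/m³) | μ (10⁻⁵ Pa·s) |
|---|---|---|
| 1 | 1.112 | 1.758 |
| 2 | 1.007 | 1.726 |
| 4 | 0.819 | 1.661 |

At 2 km, from the table: ρ = 1.007 kg/m³, μ = 1.726×10⁻⁵ Pa·s.
Re = ρ·v·c/μ = 1.007 × 34.6 × 1.11 / (1.726×10⁻⁵) = 2.24×10^6
Since 2.24×10^6 > 5×10^5, the flow is turbulent.

Re = 2.24×10^6 (turbulent)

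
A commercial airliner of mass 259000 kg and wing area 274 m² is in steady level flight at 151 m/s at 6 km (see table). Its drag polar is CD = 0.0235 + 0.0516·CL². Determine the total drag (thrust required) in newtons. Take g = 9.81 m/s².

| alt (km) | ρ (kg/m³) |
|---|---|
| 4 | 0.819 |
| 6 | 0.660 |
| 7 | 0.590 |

At 6 km, from the table: ρ = 0.660 kg/m³.
In steady level flight, lift balances weight: W = mg = 259000 × 9.81 = 2.5408×10^6 N.
Dynamic pressure q = 0.5 × 0.66 × 151² = 7524 Pa.
CL = W/(q·S) = 2.5408×10^6 / (7524 × 274) = 1.232.
CD = 0.0235 + 0.0516 × 1.232² = 0.1019.
D = q·S·CD = 7524 × 274 × 0.1019 = 2.1×10^5 N

D = 2.1×10^5 N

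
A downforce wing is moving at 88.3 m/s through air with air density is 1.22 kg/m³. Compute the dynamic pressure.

q = ½ρv² = ½ × 1.22 × 88.3² = 4760 Pa

q = 4760 Pa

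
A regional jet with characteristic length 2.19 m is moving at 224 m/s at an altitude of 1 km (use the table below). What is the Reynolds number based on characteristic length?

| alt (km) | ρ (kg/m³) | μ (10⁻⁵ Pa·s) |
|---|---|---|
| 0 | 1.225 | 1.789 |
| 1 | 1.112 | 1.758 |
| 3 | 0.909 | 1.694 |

At 1 km, from the table: ρ = 1.112 kg/m³, μ = 1.758×10⁻⁵ Pa·s.
Re = ρ·v·c/μ = 1.112 × 224 × 2.19 / (1.758×10⁻⁵) = 3.1×10^7

Re = 3.1×10^7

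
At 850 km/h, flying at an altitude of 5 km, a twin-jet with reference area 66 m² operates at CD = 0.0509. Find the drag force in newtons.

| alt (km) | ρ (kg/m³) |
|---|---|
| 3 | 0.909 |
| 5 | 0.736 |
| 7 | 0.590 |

D = 68900 N

At 5 km, from the table: ρ = 0.736 kg/m³.
Convert speed: v = 850 km/h ÷ 3.6 = 236.1 m/s.
Dynamic pressure q = ½ρv² = ½ × 0.736 × 236.1² = 20520 Pa.
D = q·S·CD = 20520 × 66 × 0.0509 = 68900 N ≈ 68.9 kN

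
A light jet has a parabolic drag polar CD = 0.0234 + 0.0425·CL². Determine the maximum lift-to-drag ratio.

(L/D)max = 15.9

For CD = CD0 + K·CL², (L/D)max occurs at CL* = √(CD0/K) and equals 1/(2√(K·CD0)).
(L/D)max = 1/(2√(0.0425 × 0.0234)) = 1/(2 × 0.03154) = 15.9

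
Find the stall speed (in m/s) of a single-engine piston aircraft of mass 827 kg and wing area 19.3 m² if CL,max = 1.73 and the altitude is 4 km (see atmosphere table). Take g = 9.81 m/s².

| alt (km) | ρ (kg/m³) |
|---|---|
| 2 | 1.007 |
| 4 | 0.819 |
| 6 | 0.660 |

V_stall = 24.4 m/s

At 4 km, from the table: ρ = 0.819 kg/m³.
Weight W = mg = 827 × 9.81 = 8113 N.
V_stall = √(2W/(ρ·S·CL,max)) = √(2 × 8113 / (0.819 × 19.3 × 1.73))
V_stall = √593.4 = 24.4 m/s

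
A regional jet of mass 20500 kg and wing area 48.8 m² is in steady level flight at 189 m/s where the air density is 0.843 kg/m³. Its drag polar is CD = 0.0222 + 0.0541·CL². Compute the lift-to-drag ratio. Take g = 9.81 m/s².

In steady level flight, lift balances weight: W = mg = 20500 × 9.81 = 2.011×10^5 N.
q = ½ρv² = ½ × 0.843 × 189² = 15060 Pa.
CL = W/(q·S) = 2.011×10^5 / (15060 × 48.8) = 0.2737.
CD = 0.0222 + 0.0541 × 0.2737² = 0.02625.
L/D = CL/CD = 0.2737 / 0.02625 = 10.4

L/D = 10.4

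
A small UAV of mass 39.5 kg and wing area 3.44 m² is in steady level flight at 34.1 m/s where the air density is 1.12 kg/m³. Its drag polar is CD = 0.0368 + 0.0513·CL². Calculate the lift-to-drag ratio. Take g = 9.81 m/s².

L/D = 4.51

Level flight ⇒ L = W = m·g = 39.5 × 9.81 = 387.5 N.
Dynamic pressure q = 0.5 × 1.12 × 34.1² = 651.2 Pa.
CL = 2W/(ρv²S) = 2×387.5/(1.12×34.1²×3.44) = 0.173.
CD = 0.0368 + 0.0513 × 0.173² = 0.03834.
L/D = CL/CD = 0.173 / 0.03834 = 4.51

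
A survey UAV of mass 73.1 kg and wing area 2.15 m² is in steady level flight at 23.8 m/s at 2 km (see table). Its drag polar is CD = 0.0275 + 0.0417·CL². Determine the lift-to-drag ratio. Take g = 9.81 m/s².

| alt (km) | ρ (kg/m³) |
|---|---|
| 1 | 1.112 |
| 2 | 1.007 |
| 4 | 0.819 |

L/D = 13.8

At 2 km, from the table: ρ = 1.007 kg/m³.
Weight W = mg = 73.1 × 9.81 = 717.11 N; in level flight L = W.
Dynamic pressure q = 0.5 × 1.007 × 23.8² = 285.2 Pa.
CL = 2W/(ρv²S) = 2×717.11/(1.007×23.8²×2.15) = 1.169.
CD = 0.0275 + 0.0417 × 1.169² = 0.08453.
L/D = CL/CD = 1.169 / 0.08453 = 13.8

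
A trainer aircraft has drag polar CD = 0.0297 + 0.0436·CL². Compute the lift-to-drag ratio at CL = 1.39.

CD = 0.0297 + 0.0436 × 1.39² = 0.1139
L/D = CL/CD = 1.39 / 0.1139 = 12.2

L/D = 12.2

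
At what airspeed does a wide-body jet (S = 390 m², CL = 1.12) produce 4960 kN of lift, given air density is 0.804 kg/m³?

L = ½ρv²S·CL ⇒ v = √(2L/(ρ·S·CL))
v = √(2 × 4.96×10^6 / (0.804 × 390 × 1.12)) = √28250 = 168 m/s

v = 168 m/s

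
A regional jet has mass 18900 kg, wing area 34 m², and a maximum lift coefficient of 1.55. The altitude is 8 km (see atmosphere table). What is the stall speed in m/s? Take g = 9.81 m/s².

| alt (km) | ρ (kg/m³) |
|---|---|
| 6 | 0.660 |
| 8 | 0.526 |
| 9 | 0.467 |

At 8 km, from the table: ρ = 0.526 kg/m³.
At stall, lift equals weight: L = W = m·g = 18900 × 9.81 = 1.854×10^5 N.
V_stall = √(2W/(ρ·S·CL,max)) = √(2 × 1.854×10^5 / (0.526 × 34 × 1.55))
V_stall = √13380 = 116 m/s

V_stall = 116 m/s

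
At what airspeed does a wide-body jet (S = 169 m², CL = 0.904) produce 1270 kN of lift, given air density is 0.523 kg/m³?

L = ½ρv²S·CL ⇒ v = √(2L/(ρ·S·CL))
v = √(2 × 1.27×10^6 / (0.523 × 169 × 0.904)) = √31790 = 178 m/s

v = 178 m/s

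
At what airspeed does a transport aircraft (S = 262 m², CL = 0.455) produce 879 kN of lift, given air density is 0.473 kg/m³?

L = ½ρv²S·CL ⇒ v = √(2L/(ρ·S·CL))
v = √(2 × 8.79×10^5 / (0.473 × 262 × 0.455)) = √31180 = 177 m/s

v = 177 m/s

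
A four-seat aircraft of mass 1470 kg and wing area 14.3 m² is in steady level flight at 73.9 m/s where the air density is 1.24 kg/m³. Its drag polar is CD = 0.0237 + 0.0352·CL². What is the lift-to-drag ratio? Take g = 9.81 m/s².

In steady level flight, lift balances weight: W = mg = 1470 × 9.81 = 14421 N.
Dynamic pressure q = 0.5 × 1.24 × 73.9² = 3386 Pa.
Required CL = L/(qS) = 14421/(3386·14.3) = 0.2978.
CD = 0.0237 + 0.0352 × 0.2978² = 0.02682.
L/D = CL/CD = 0.2978 / 0.02682 = 11.1

L/D = 11.1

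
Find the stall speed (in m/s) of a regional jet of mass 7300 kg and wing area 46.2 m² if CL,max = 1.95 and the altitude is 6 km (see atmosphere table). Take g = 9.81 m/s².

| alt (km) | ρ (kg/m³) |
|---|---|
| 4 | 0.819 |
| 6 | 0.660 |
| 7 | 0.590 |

V_stall = 49.1 m/s

At 6 km, from the table: ρ = 0.660 kg/m³.
Stall occurs when L = W at CL,max. W = mg = 7300 × 9.81 = 71610 N.
From L = ½ρV²S·CL,max = W: V_stall = √(2W/(ρSCL,max)) = √(2·71610/(0.66·46.2·1.95))
V_stall = √2409 = 49.1 m/s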